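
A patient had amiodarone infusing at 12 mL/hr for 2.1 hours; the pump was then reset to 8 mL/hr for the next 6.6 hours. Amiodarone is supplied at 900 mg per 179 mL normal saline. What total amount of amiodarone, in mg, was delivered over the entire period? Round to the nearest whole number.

Concentration = 900 mg ÷ 179 mL = 5.027933 mg/mL
Stage 1: 12 mL/hr × 2.1 hr = 25.2 mL → 25.2 mL × 5.027933 mg/mL = 126.7039 mg
Stage 2: 8 mL/hr × 6.6 hr = 52.8 mL → 52.8 mL × 5.027933 mg/mL = 265.4749 mg
Total = 126.7039 + 265.4749 = 392.1788 mg

392 mg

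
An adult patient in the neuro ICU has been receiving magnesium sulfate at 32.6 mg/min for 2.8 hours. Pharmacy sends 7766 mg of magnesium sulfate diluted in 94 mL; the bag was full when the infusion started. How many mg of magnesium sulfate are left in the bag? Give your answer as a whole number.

32.6 mg/min × 60 min/hr = 1956 mg/hr
Concentration = 7766 mg ÷ 94 mL = 82.61702 mg/mL
Rate = 1956 mg/hr ÷ 82.61702 mg/mL = 23.67551 mL/hr
Volume infused = 23.67551 mL/hr × 2.8 hr = 66.29142 mL
Volume remaining = 94 − 66.29142 = 27.70858 mL
Drug remaining = 27.70858 mL × 82.61702 mg/mL = 2289.2 mg

2289 mg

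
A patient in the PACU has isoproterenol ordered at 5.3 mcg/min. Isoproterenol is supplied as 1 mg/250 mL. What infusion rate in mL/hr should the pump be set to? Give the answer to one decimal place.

79.5 mL/hr

5.3 mcg/min × 60 min/hr = 318 mcg/hr
Concentration = 1 mg ÷ 250 mL = 0.004 mg/mL = 4 mcg/mL
Rate = 318 mcg/hr ÷ 4 mcg/mL = 79.5 mL/hr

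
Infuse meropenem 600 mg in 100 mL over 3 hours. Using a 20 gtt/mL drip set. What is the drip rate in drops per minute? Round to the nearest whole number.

11 gtt/min

100 mL ÷ (3 hr × 60 = 180 min) = 0.5555556 mL/min
0.5555556 mL/min × 20 gtt/mL = 11.11111 gtt/min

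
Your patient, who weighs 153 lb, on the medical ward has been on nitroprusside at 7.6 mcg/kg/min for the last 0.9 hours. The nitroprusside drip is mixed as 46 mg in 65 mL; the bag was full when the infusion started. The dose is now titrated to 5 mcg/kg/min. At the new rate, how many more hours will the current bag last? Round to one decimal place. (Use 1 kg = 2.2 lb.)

Initial rate:
Weight = 153 lb ÷ 2.2 lb/kg = 69.54545 kg
Dose = 7.6 mcg/kg/min × 69.54545 kg = 528.5455 mcg/min
528.5455 mcg/min × 60 min/hr = 31712.73 mcg/hr
Concentration = 46 mg ÷ 65 mL = 0.7076923 mg/mL = 707.6923 mcg/mL
Rate = 31712.73 mcg/hr ÷ 707.6923 mcg/mL = 44.81146 mL/hr
Volume infused so far = 44.81146 mL/hr × 0.9 hr = 40.33032 mL
Volume remaining = 65 − 40.33032 = 24.66968 mL
New rate:
Dose = 5 mcg/kg/min × 69.54545 kg = 347.7273 mcg/min
347.7273 mcg/min × 60 min/hr = 20863.64 mcg/hr
Rate = 20863.64 mcg/hr ÷ 707.6923 mcg/mL = 29.48123 mL/hr
Time remaining = 24.66968 mL ÷ 29.48123 mL/hr = 0.836793 hr

0.8 hours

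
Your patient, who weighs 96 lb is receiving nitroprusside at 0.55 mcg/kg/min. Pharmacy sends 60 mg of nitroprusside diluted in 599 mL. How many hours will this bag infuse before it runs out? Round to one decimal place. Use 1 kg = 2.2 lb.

Weight = 96 lb ÷ 2.2 lb/kg = 43.63636 kg
Dose = 0.55 mcg/kg/min × 43.63636 kg = 24 mcg/min
24 mcg/min × 60 min/hr = 1440 mcg/hr
Concentration = 60 mg ÷ 599 mL = 0.1001669 mg/mL = 100.1669 mcg/mL
Rate = 1440 mcg/hr ÷ 100.1669 mcg/mL = 14.376 mL/hr
Duration = 599 mL ÷ 14.376 mL/hr = 41.66667 hr

41.7 hours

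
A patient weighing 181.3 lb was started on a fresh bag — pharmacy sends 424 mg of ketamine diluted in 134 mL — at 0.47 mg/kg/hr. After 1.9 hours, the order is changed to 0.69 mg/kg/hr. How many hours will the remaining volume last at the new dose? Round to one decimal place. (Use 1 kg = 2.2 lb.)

Initial rate:
Weight = 181.3 lb ÷ 2.2 lb/kg = 82.40909 kg
Dose = 0.47 mg/kg/hr × 82.40909 kg = 38.73227 mg/hr
Concentration = 424 mg ÷ 134 mL = 3.164179 mg/mL
Rate = 38.73227 mg/hr ÷ 3.164179 mg/mL = 12.24086 mL/hr
Volume infused so far = 12.24086 mL/hr × 1.9 hr = 23.25763 mL
Volume remaining = 134 − 23.25763 = 110.7424 mL
New rate:
Dose = 0.69 mg/kg/hr × 82.40909 kg = 56.86227 mg/hr
Rate = 56.86227 mg/hr ÷ 3.164179 mg/mL = 17.97062 mL/hr
Time remaining = 110.7424 mL ÷ 17.97062 mL/hr = 6.162411 hr

6.2 hours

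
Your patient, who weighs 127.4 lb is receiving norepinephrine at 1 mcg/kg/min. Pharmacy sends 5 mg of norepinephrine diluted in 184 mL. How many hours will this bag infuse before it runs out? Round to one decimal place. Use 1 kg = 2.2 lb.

1.4 hours

Weight = 127.4 lb ÷ 2.2 lb/kg = 57.90909 kg
Dose = 1 mcg/kg/min × 57.90909 kg = 57.90909 mcg/min
57.90909 mcg/min × 60 min/hr = 3474.545 mcg/hr
Concentration = 5 mg ÷ 184 mL = 0.02717391 mg/mL = 27.17391 mcg/mL
Rate = 3474.545 mcg/hr ÷ 27.17391 mcg/mL = 127.8633 mL/hr
Duration = 184 mL ÷ 127.8633 mL/hr = 1.439037 hr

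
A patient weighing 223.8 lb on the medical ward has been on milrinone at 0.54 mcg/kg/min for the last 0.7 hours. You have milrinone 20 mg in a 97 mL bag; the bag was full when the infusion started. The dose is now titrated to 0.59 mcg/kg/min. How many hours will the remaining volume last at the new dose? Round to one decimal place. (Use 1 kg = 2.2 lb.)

Initial rate:
Weight = 223.8 lb ÷ 2.2 lb/kg = 101.7273 kg
Dose = 0.54 mcg/kg/min × 101.7273 kg = 54.93273 mcg/min
54.93273 mcg/min × 60 min/hr = 3295.964 mcg/hr
Concentration = 20 mg ÷ 97 mL = 0.2061856 mg/mL = 206.1856 mcg/mL
Rate = 3295.964 mcg/hr ÷ 206.1856 mcg/mL = 15.98542 mL/hr
Volume infused so far = 15.98542 mL/hr × 0.7 hr = 11.1898 mL
Volume remaining = 97 − 11.1898 = 85.8102 mL
New rate:
Dose = 0.59 mcg/kg/min × 101.7273 kg = 60.01909 mcg/min
60.01909 mcg/min × 60 min/hr = 3601.145 mcg/hr
Rate = 3601.145 mcg/hr ÷ 206.1856 mcg/mL = 17.46556 mL/hr
Time remaining = 85.8102 mL ÷ 17.46556 mL/hr = 4.91311 hr

4.9 hours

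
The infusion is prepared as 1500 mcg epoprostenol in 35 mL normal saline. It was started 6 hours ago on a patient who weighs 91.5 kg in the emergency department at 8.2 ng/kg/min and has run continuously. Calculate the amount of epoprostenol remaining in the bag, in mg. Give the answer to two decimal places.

Dose = 8.2 ng/kg/min × 91.5 kg = 750.3 ng/min
750.3 ng/min × 60 min/hr = 45018 ng/hr
Concentration = 1500 mcg ÷ 35 mL = 42.85714 mcg/mL = 42857.14 ng/mL
Rate = 45018 ng/hr ÷ 42857.14 ng/mL = 1.05042 mL/hr
Volume infused = 1.05042 mL/hr × 6 hr = 6.30252 mL
Volume remaining = 35 − 6.30252 = 28.69748 mL
Drug remaining = 28.69748 mL × 42857.14 ng/mL = 1229892 ng = 1.229892 mg

1.23 mg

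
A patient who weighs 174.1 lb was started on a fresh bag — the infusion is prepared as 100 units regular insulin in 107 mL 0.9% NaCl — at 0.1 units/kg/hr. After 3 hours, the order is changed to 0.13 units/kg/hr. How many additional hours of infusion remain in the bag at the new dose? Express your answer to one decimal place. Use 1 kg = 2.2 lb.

Initial rate:
Weight = 174.1 lb ÷ 2.2 lb/kg = 79.13636 kg
Dose = 0.1 units/kg/hr × 79.13636 kg = 7.913636 units/hr
Concentration = 100 units ÷ 107 mL = 0.9345794 units/mL
Rate = 7.913636 units/hr ÷ 0.9345794 units/mL = 8.467591 mL/hr
Volume infused so far = 8.467591 mL/hr × 3 hr = 25.40277 mL
Volume remaining = 107 − 25.40277 = 81.59723 mL
New rate:
Dose = 0.13 units/kg/hr × 79.13636 kg = 10.28773 units/hr
Rate = 10.28773 units/hr ÷ 0.9345794 units/mL = 11.00787 mL/hr
Time remaining = 81.59723 mL ÷ 11.00787 mL/hr = 7.412628 hr

7.4 hours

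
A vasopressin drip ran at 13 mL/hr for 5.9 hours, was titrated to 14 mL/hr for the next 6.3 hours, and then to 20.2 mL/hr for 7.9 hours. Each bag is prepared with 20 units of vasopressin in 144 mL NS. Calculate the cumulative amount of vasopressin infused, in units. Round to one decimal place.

Concentration = 20 units ÷ 144 mL = 0.1388889 units/mL
Stage 1: 13 mL/hr × 5.9 hr = 76.7 mL → 76.7 mL × 0.1388889 units/mL = 10.65278 units
Stage 2: 14 mL/hr × 6.3 hr = 88.2 mL → 88.2 mL × 0.1388889 units/mL = 12.25 units
Stage 3: 20.2 mL/hr × 7.9 hr = 159.58 mL → 159.58 mL × 0.1388889 units/mL = 22.16389 units
Total = 10.65278 + 12.25 + 22.16389 = 45.06667 units

45.1 units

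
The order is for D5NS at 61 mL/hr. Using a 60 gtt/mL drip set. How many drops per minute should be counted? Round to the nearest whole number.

61 mL/hr ÷ 60 min/hr = 1.016667 mL/min
1.016667 mL/min × 60 gtt/mL = 61 gtt/min

61 gtt/min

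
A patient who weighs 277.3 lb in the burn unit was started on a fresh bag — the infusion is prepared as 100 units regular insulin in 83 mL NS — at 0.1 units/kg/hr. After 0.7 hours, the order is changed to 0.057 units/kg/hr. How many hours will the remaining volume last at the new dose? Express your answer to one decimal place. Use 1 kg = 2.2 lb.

Initial rate:
Weight = 277.3 lb ÷ 2.2 lb/kg = 126.0455 kg
Dose = 0.1 units/kg/hr × 126.0455 kg = 12.60455 units/hr
Concentration = 100 units ÷ 83 mL = 1.204819 units/mL
Rate = 12.60455 units/hr ÷ 1.204819 units/mL = 10.46177 mL/hr
Volume infused so far = 10.46177 mL/hr × 0.7 hr = 7.323241 mL
Volume remaining = 83 − 7.323241 = 75.67676 mL
New rate:
Dose = 0.057 units/kg/hr × 126.0455 kg = 7.184591 units/hr
Rate = 7.184591 units/hr ÷ 1.204819 units/mL = 5.96321 mL/hr
Time remaining = 75.67676 mL ÷ 5.96321 mL/hr = 12.69061 hr

12.7 hours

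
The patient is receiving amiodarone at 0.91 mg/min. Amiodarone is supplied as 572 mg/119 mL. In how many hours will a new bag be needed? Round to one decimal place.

0.91 mg/min × 60 min/hr = 54.6 mg/hr
Concentration = 572 mg ÷ 119 mL = 4.806723 mg/mL
Rate = 54.6 mg/hr ÷ 4.806723 mg/mL = 11.35909 mL/hr
Duration = 119 mL ÷ 11.35909 mL/hr = 10.47619 hr

10.5 hours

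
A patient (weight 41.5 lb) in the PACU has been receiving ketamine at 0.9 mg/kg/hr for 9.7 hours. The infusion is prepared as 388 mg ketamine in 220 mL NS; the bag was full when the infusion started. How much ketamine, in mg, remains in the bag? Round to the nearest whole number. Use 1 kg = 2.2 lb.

223 mg

Weight = 41.5 lb ÷ 2.2 lb/kg = 18.86364 kg
Dose = 0.9 mg/kg/hr × 18.86364 kg = 16.97727 mg/hr
Concentration = 388 mg ÷ 220 mL = 1.763636 mg/mL
Rate = 16.97727 mg/hr ÷ 1.763636 mg/mL = 9.626289 mL/hr
Volume infused = 9.626289 mL/hr × 9.7 hr = 93.375 mL
Volume remaining = 220 − 93.375 = 126.625 mL
Drug remaining = 126.625 mL × 1.763636 mg/mL = 223.3205 mg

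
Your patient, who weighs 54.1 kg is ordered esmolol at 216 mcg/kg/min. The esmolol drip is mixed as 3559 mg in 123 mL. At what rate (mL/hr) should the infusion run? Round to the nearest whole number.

Dose = 216 mcg/kg/min × 54.1 kg = 11685.6 mcg/min
11685.6 mcg/min × 60 min/hr = 701136 mcg/hr
Concentration = 3559 mg ÷ 123 mL = 28.93496 mg/mL = 28934.96 mcg/mL
Rate = 701136 mcg/hr ÷ 28934.96 mcg/mL = 24.23145 mL/hr

24 mL/hr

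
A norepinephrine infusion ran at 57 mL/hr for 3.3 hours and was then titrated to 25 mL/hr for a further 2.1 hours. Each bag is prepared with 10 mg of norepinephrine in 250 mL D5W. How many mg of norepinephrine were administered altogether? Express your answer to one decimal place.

9.6 mg

Concentration = 10 mg ÷ 250 mL = 0.04 mg/mL
Stage 1: 57 mL/hr × 3.3 hr = 188.1 mL → 188.1 mL × 0.04 mg/mL = 7.524 mg
Stage 2: 25 mL/hr × 2.1 hr = 52.5 mL → 52.5 mL × 0.04 mg/mL = 2.1 mg
Total = 7.524 + 2.1 = 9.624 mg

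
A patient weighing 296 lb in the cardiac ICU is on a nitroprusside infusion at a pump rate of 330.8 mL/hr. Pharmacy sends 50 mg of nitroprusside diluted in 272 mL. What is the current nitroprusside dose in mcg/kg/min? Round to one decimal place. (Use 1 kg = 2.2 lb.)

Weight = 296 lb ÷ 2.2 lb/kg = 134.5455 kg
Concentration = 50 mg ÷ 272 mL = 0.1838235 mg/mL = 183.8235 mcg/mL
Drug rate = 330.8 mL/hr × 183.8235 mcg/mL = 60808.82 mcg/hr
60808.82 mcg/hr ÷ 60 min/hr = 1013.48 mcg/min
1013.48 mcg/min ÷ 134.5455 kg = 7.532625 mcg/kg/min

7.5 mcg/kg/min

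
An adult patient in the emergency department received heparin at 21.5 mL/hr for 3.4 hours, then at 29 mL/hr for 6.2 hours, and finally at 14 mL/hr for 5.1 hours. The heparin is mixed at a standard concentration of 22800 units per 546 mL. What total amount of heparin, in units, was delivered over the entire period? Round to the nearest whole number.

13542 units

Concentration = 22800 units ÷ 546 mL = 41.75824 units/mL
Stage 1: 21.5 mL/hr × 3.4 hr = 73.1 mL → 73.1 mL × 41.75824 units/mL = 3052.527 units
Stage 2: 29 mL/hr × 6.2 hr = 179.8 mL → 179.8 mL × 41.75824 units/mL = 7508.132 units
Stage 3: 14 mL/hr × 5.1 hr = 71.4 mL → 71.4 mL × 41.75824 units/mL = 2981.538 units
Total = 3052.527 + 7508.132 + 2981.538 = 13542.2 units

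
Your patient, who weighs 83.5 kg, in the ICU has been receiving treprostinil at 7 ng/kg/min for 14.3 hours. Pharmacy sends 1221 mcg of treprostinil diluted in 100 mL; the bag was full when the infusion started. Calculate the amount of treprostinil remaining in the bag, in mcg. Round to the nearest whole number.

719 mcg

Dose = 7 ng/kg/min × 83.5 kg = 584.5 ng/min
584.5 ng/min × 60 min/hr = 35070 ng/hr
Concentration = 1221 mcg ÷ 100 mL = 12.21 mcg/mL = 12210 ng/mL
Rate = 35070 ng/hr ÷ 12210 ng/mL = 2.872236 mL/hr
Volume infused = 2.872236 mL/hr × 14.3 hr = 41.07297 mL
Volume remaining = 100 − 41.07297 = 58.92703 mL
Drug remaining = 58.92703 mL × 12210 ng/mL = 719499 ng = 719.499 mcg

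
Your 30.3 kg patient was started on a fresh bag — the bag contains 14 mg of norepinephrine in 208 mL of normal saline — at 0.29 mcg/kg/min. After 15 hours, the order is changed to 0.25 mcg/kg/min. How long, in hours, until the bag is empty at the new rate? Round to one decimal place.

13.4 hours

Initial rate:
Dose = 0.29 mcg/kg/min × 30.3 kg = 8.787 mcg/min
8.787 mcg/min × 60 min/hr = 527.22 mcg/hr
Concentration = 14 mg ÷ 208 mL = 0.06730769 mg/mL = 67.30769 mcg/mL
Rate = 527.22 mcg/hr ÷ 67.30769 mcg/mL = 7.832983 mL/hr
Volume infused so far = 7.832983 mL/hr × 15 hr = 117.4947 mL
Volume remaining = 208 − 117.4947 = 90.50526 mL
New rate:
Dose = 0.25 mcg/kg/min × 30.3 kg = 7.575 mcg/min
7.575 mcg/min × 60 min/hr = 454.5 mcg/hr
Rate = 454.5 mcg/hr ÷ 67.30769 mcg/mL = 6.752571 mL/hr
Time remaining = 90.50526 mL ÷ 6.752571 mL/hr = 13.40308 hr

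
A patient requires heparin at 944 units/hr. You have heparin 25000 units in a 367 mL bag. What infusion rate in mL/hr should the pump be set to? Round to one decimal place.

Concentration = 25000 units ÷ 367 mL = 68.11989 units/mL
Rate = 944 units/hr ÷ 68.11989 units/mL = 13.85792 mL/hr

13.9 mL/hr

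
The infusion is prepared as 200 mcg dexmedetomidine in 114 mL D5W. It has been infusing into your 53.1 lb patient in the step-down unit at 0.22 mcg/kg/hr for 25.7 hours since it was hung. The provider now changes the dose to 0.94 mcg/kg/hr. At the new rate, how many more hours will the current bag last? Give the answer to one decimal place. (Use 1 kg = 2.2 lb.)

Initial rate:
Weight = 53.1 lb ÷ 2.2 lb/kg = 24.13636 kg
Dose = 0.22 mcg/kg/hr × 24.13636 kg = 5.31 mcg/hr
Concentration = 200 mcg ÷ 114 mL = 1.754386 mcg/mL
Rate = 5.31 mcg/hr ÷ 1.754386 mcg/mL = 3.0267 mL/hr
Volume infused so far = 3.0267 mL/hr × 25.7 hr = 77.78619 mL
Volume remaining = 114 − 77.78619 = 36.21381 mL
New rate:
Dose = 0.94 mcg/kg/hr × 24.13636 kg = 22.68818 mcg/hr
Rate = 22.68818 mcg/hr ÷ 1.754386 mcg/mL = 12.93226 mL/hr
Time remaining = 36.21381 mL ÷ 12.93226 mL/hr = 2.800268 hr

2.8 hours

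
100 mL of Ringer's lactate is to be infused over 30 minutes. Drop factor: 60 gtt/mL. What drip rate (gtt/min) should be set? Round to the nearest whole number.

200 gtt/min

100 mL ÷ (30 min) = 3.333333 mL/min
3.333333 mL/min × 60 gtt/mL = 200 gtt/min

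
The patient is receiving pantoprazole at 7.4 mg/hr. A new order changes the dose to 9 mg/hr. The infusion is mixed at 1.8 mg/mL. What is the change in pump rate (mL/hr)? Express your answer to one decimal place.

0.9 mL/hr

At the current dose:
Rate = 7.4 mg/hr ÷ 1.8 mg/mL = 4.111111 mL/hr
At the new dose:
Rate = 9 mg/hr ÷ 1.8 mg/mL = 5 mL/hr
Change = 5 − 4.111111 = 0.8888889 mL/hr → 0.8888889 mL/hr increase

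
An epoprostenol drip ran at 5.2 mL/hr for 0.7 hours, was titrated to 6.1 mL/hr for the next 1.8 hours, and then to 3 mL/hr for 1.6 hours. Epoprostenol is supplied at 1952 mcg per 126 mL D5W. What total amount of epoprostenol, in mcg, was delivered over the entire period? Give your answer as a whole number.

Concentration = 1952 mcg ÷ 126 mL = 15.49206 mcg/mL
Stage 1: 5.2 mL/hr × 0.7 hr = 3.64 mL → 3.64 mL × 15.49206 mcg/mL = 56.39111 mcg
Stage 2: 6.1 mL/hr × 1.8 hr = 10.98 mL → 10.98 mL × 15.49206 mcg/mL = 170.1029 mcg
Stage 3: 3 mL/hr × 1.6 hr = 4.8 mL → 4.8 mL × 15.49206 mcg/mL = 74.3619 mcg
Total = 56.39111 + 170.1029 + 74.3619 = 300.8559 mcg

301 mcg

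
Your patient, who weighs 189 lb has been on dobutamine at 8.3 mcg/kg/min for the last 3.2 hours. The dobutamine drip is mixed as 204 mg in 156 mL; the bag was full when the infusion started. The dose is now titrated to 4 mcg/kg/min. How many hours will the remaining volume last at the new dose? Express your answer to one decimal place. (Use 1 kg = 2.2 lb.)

3.3 hours

Initial rate:
Weight = 189 lb ÷ 2.2 lb/kg = 85.90909 kg
Dose = 8.3 mcg/kg/min × 85.90909 kg = 713.0455 mcg/min
713.0455 mcg/min × 60 min/hr = 42782.73 mcg/hr
Concentration = 204 mg ÷ 156 mL = 1.307692 mg/mL = 1307.692 mcg/mL
Rate = 42782.73 mcg/hr ÷ 1307.692 mcg/mL = 32.7162 mL/hr
Volume infused so far = 32.7162 mL/hr × 3.2 hr = 104.6919 mL
Volume remaining = 156 − 104.6919 = 51.30815 mL
New rate:
Dose = 4 mcg/kg/min × 85.90909 kg = 343.6364 mcg/min
343.6364 mcg/min × 60 min/hr = 20618.18 mcg/hr
Rate = 20618.18 mcg/hr ÷ 1307.692 mcg/mL = 15.76684 mL/hr
Time remaining = 51.30815 mL ÷ 15.76684 mL/hr = 3.25418 hr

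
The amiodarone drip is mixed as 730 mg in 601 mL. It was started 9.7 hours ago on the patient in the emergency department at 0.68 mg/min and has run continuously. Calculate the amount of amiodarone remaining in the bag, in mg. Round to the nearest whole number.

334 mg

0.68 mg/min × 60 min/hr = 40.8 mg/hr
Concentration = 730 mg ÷ 601 mL = 1.214642 mg/mL
Rate = 40.8 mg/hr ÷ 1.214642 mg/mL = 33.59014 mL/hr
Volume infused = 33.59014 mL/hr × 9.7 hr = 325.8243 mL
Volume remaining = 601 − 325.8243 = 275.1757 mL
Drug remaining = 275.1757 mL × 1.214642 mg/mL = 334.24 mg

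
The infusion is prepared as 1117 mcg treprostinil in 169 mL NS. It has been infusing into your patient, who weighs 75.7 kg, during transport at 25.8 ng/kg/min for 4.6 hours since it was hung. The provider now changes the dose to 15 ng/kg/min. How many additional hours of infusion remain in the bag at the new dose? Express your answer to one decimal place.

8.5 hours

Initial rate:
Dose = 25.8 ng/kg/min × 75.7 kg = 1953.06 ng/min
1953.06 ng/min × 60 min/hr = 117183.6 ng/hr
Concentration = 1117 mcg ÷ 169 mL = 6.609467 mcg/mL = 6609.467 ng/mL
Rate = 117183.6 ng/hr ÷ 6609.467 ng/mL = 17.72966 mL/hr
Volume infused so far = 17.72966 mL/hr × 4.6 hr = 81.55643 mL
Volume remaining = 169 − 81.55643 = 87.44357 mL
New rate:
Dose = 15 ng/kg/min × 75.7 kg = 1135.5 ng/min
1135.5 ng/min × 60 min/hr = 68130 ng/hr
Rate = 68130 ng/hr ÷ 6609.467 ng/mL = 10.30794 mL/hr
Time remaining = 87.44357 mL ÷ 10.30794 mL/hr = 8.483127 hr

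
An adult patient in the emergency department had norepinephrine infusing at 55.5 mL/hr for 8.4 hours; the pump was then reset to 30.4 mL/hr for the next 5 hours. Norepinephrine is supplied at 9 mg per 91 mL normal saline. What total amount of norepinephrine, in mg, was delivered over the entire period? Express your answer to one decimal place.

Concentration = 9 mg ÷ 91 mL = 0.0989011 mg/mL
Stage 1: 55.5 mL/hr × 8.4 hr = 466.2 mL → 466.2 mL × 0.0989011 mg/mL = 46.10769 mg
Stage 2: 30.4 mL/hr × 5 hr = 152 mL → 152 mL × 0.0989011 mg/mL = 15.03297 mg
Total = 46.10769 + 15.03297 = 61.14066 mg

61.1 mg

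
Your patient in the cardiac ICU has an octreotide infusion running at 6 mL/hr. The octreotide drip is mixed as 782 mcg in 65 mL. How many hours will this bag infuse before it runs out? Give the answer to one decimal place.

10.8 hours

Duration = 65 mL ÷ 6 mL/hr = 10.83333 hr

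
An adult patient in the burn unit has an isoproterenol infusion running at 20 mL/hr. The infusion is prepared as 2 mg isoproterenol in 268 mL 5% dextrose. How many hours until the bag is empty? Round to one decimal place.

13.4 hours

Duration = 268 mL ÷ 20 mL/hr = 13.4 hr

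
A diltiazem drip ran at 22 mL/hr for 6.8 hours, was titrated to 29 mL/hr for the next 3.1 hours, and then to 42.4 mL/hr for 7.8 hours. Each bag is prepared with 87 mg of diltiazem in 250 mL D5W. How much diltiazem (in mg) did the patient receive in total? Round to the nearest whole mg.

Concentration = 87 mg ÷ 250 mL = 0.348 mg/mL
Stage 1: 22 mL/hr × 6.8 hr = 149.6 mL → 149.6 mL × 0.348 mg/mL = 52.0608 mg
Stage 2: 29 mL/hr × 3.1 hr = 89.9 mL → 89.9 mL × 0.348 mg/mL = 31.2852 mg
Stage 3: 42.4 mL/hr × 7.8 hr = 330.72 mL → 330.72 mL × 0.348 mg/mL = 115.0906 mg
Total = 52.0608 + 31.2852 + 115.0906 = 198.4366 mg

198 mg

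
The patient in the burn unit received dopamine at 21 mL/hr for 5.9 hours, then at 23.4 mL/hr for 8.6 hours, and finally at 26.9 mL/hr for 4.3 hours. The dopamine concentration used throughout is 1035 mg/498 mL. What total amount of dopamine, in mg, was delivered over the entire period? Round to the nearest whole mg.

Concentration = 1035 mg ÷ 498 mL = 2.078313 mg/mL
Stage 1: 21 mL/hr × 5.9 hr = 123.9 mL → 123.9 mL × 2.078313 mg/mL = 257.503 mg
Stage 2: 23.4 mL/hr × 8.6 hr = 201.24 mL → 201.24 mL × 2.078313 mg/mL = 418.2398 mg
Stage 3: 26.9 mL/hr × 4.3 hr = 115.67 mL → 115.67 mL × 2.078313 mg/mL = 240.3985 mg
Total = 257.503 + 418.2398 + 240.3985 = 916.1413 mg

916 mg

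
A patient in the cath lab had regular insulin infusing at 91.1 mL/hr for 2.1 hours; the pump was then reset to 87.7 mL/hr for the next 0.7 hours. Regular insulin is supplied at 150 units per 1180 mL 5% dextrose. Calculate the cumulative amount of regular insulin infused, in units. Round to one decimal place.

32.1 units

Concentration = 150 units ÷ 1180 mL = 0.1271186 units/mL
Stage 1: 91.1 mL/hr × 2.1 hr = 191.31 mL → 191.31 mL × 0.1271186 units/mL = 24.31907 units
Stage 2: 87.7 mL/hr × 0.7 hr = 61.39 mL → 61.39 mL × 0.1271186 units/mL = 7.803814 units
Total = 24.31907 + 7.803814 = 32.12288 units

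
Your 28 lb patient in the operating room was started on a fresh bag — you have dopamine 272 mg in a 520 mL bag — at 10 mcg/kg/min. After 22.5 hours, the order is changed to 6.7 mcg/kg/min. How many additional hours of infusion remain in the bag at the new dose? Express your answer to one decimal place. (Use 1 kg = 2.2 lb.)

19.6 hours

Initial rate:
Weight = 28 lb ÷ 2.2 lb/kg = 12.72727 kg
Dose = 10 mcg/kg/min × 12.72727 kg = 127.2727 mcg/min
127.2727 mcg/min × 60 min/hr = 7636.364 mcg/hr
Concentration = 272 mg ÷ 520 mL = 0.5230769 mg/mL = 523.0769 mcg/mL
Rate = 7636.364 mcg/hr ÷ 523.0769 mcg/mL = 14.59893 mL/hr
Volume infused so far = 14.59893 mL/hr × 22.5 hr = 328.4759 mL
Volume remaining = 520 − 328.4759 = 191.5241 mL
New rate:
Dose = 6.7 mcg/kg/min × 12.72727 kg = 85.27273 mcg/min
85.27273 mcg/min × 60 min/hr = 5116.364 mcg/hr
Rate = 5116.364 mcg/hr ÷ 523.0769 mcg/mL = 9.781283 mL/hr
Time remaining = 191.5241 mL ÷ 9.781283 mL/hr = 19.58067 hr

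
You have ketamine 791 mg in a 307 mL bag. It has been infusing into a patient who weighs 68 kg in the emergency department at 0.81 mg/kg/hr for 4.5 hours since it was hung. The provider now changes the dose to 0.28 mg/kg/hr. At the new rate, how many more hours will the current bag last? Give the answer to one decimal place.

Initial rate:
Dose = 0.81 mg/kg/hr × 68 kg = 55.08 mg/hr
Concentration = 791 mg ÷ 307 mL = 2.576547 mg/mL
Rate = 55.08 mg/hr ÷ 2.576547 mg/mL = 21.37745 mL/hr
Volume infused so far = 21.37745 mL/hr × 4.5 hr = 96.19851 mL
Volume remaining = 307 − 96.19851 = 210.8015 mL
New rate:
Dose = 0.28 mg/kg/hr × 68 kg = 19.04 mg/hr
Rate = 19.04 mg/hr ÷ 2.576547 mg/mL = 7.389735 mL/hr
Time remaining = 210.8015 mL ÷ 7.389735 mL/hr = 28.52626 hr

28.5 hours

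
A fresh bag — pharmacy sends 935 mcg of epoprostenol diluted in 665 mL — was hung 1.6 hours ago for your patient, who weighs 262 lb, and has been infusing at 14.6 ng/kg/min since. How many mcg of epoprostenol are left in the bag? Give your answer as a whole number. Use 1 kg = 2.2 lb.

768 mcg

Weight = 262 lb ÷ 2.2 lb/kg = 119.0909 kg
Dose = 14.6 ng/kg/min × 119.0909 kg = 1738.727 ng/min
1738.727 ng/min × 60 min/hr = 104323.6 ng/hr
Concentration = 935 mcg ÷ 665 mL = 1.406015 mcg/mL = 1406.015 ng/mL
Rate = 104323.6 ng/hr ÷ 1406.015 ng/mL = 74.19809 mL/hr
Volume infused = 74.19809 mL/hr × 1.6 hr = 118.717 mL
Volume remaining = 665 − 118.717 = 546.283 mL
Drug remaining = 546.283 mL × 1406.015 ng/mL = 768082.2 ng = 768.0822 mcg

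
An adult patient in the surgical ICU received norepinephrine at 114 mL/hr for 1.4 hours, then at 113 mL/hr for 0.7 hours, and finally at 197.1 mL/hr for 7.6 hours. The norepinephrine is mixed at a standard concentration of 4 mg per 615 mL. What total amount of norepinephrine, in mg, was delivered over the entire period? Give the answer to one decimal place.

Concentration = 4 mg ÷ 615 mL = 0.006504065 mg/mL
Stage 1: 114 mL/hr × 1.4 hr = 159.6 mL → 159.6 mL × 0.006504065 mg/mL = 1.038049 mg
Stage 2: 113 mL/hr × 0.7 hr = 79.1 mL → 79.1 mL × 0.006504065 mg/mL = 0.5144715 mg
Stage 3: 197.1 mL/hr × 7.6 hr = 1497.96 mL → 1497.96 mL × 0.006504065 mg/mL = 9.742829 mg
Total = 1.038049 + 0.5144715 + 9.742829 = 11.29535 mg

11.3 mg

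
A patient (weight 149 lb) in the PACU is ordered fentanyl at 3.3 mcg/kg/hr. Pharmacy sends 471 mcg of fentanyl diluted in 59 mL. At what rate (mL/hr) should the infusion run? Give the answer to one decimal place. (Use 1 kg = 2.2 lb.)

Weight = 149 lb ÷ 2.2 lb/kg = 67.72727 kg
Dose = 3.3 mcg/kg/hr × 67.72727 kg = 223.5 mcg/hr
Concentration = 471 mcg ÷ 59 mL = 7.983051 mcg/mL
Rate = 223.5 mcg/hr ÷ 7.983051 mcg/mL = 27.99682 mL/hr

28.0 mL/hr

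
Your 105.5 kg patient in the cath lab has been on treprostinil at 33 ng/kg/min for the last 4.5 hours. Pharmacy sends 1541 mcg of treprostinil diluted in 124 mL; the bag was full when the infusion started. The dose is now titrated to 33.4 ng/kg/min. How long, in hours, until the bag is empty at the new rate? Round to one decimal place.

Initial rate:
Dose = 33 ng/kg/min × 105.5 kg = 3481.5 ng/min
3481.5 ng/min × 60 min/hr = 208890 ng/hr
Concentration = 1541 mcg ÷ 124 mL = 12.42742 mcg/mL = 12427.42 ng/mL
Rate = 208890 ng/hr ÷ 12427.42 ng/mL = 16.8088 mL/hr
Volume infused so far = 16.8088 mL/hr × 4.5 hr = 75.6396 mL
Volume remaining = 124 − 75.6396 = 48.3604 mL
New rate:
Dose = 33.4 ng/kg/min × 105.5 kg = 3523.7 ng/min
3523.7 ng/min × 60 min/hr = 211422 ng/hr
Rate = 211422 ng/hr ÷ 12427.42 ng/mL = 17.01254 mL/hr
Time remaining = 48.3604 mL ÷ 17.01254 mL/hr = 2.842632 hr

2.8 hours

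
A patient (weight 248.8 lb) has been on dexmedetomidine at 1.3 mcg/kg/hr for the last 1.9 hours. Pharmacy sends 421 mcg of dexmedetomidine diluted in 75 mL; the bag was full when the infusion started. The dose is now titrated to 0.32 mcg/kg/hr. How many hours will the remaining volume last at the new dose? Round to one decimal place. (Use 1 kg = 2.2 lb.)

3.9 hours

Initial rate:
Weight = 248.8 lb ÷ 2.2 lb/kg = 113.0909 kg
Dose = 1.3 mcg/kg/hr × 113.0909 kg = 147.0182 mcg/hr
Concentration = 421 mcg ÷ 75 mL = 5.613333 mcg/mL
Rate = 147.0182 mcg/hr ÷ 5.613333 mcg/mL = 26.19089 mL/hr
Volume infused so far = 26.19089 mL/hr × 1.9 hr = 49.76269 mL
Volume remaining = 75 − 49.76269 = 25.23731 mL
New rate:
Dose = 0.32 mcg/kg/hr × 113.0909 kg = 36.18909 mcg/hr
Rate = 36.18909 mcg/hr ÷ 5.613333 mcg/mL = 6.446988 mL/hr
Time remaining = 25.23731 mL ÷ 6.446988 mL/hr = 3.91459 hr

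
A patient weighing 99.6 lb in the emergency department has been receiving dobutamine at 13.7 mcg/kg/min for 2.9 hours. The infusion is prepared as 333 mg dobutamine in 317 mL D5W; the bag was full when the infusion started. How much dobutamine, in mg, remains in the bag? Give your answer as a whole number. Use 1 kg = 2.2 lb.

225 mg

Weight = 99.6 lb ÷ 2.2 lb/kg = 45.27273 kg
Dose = 13.7 mcg/kg/min × 45.27273 kg = 620.2364 mcg/min
620.2364 mcg/min × 60 min/hr = 37214.18 mcg/hr
Concentration = 333 mg ÷ 317 mL = 1.050473 mg/mL = 1050.473 mcg/mL
Rate = 37214.18 mcg/hr ÷ 1050.473 mcg/mL = 35.42611 mL/hr
Volume infused = 35.42611 mL/hr × 2.9 hr = 102.7357 mL
Volume remaining = 317 − 102.7357 = 214.2643 mL
Drug remaining = 214.2643 mL × 1050.473 mcg/mL = 225078.9 mcg = 225.0789 mg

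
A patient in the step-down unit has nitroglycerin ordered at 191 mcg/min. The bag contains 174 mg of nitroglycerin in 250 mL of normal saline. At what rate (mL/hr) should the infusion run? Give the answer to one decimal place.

16.5 mL/hr

191 mcg/min × 60 min/hr = 11460 mcg/hr
Concentration = 174 mg ÷ 250 mL = 0.696 mg/mL = 696 mcg/mL
Rate = 11460 mcg/hr ÷ 696 mcg/mL = 16.46552 mL/hr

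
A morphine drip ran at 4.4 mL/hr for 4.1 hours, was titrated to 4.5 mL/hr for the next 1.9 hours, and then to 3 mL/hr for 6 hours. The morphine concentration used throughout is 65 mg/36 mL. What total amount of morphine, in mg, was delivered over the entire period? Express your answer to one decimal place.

80.5 mg

Concentration = 65 mg ÷ 36 mL = 1.805556 mg/mL
Stage 1: 4.4 mL/hr × 4.1 hr = 18.04 mL → 18.04 mL × 1.805556 mg/mL = 32.57222 mg
Stage 2: 4.5 mL/hr × 1.9 hr = 8.55 mL → 8.55 mL × 1.805556 mg/mL = 15.4375 mg
Stage 3: 3 mL/hr × 6 hr = 18 mL → 18 mL × 1.805556 mg/mL = 32.5 mg
Total = 32.57222 + 15.4375 + 32.5 = 80.50972 mg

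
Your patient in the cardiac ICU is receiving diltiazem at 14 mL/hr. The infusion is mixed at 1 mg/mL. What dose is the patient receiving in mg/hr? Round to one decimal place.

Drug rate = 14 mL/hr × 1 mg/mL = 14 mg/hr

14.0 mg/hr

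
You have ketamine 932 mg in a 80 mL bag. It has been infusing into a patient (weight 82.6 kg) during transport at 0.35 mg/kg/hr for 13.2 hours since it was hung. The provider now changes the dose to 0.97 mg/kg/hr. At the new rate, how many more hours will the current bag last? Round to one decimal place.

6.9 hours

Initial rate:
Dose = 0.35 mg/kg/hr × 82.6 kg = 28.91 mg/hr
Concentration = 932 mg ÷ 80 mL = 11.65 mg/mL
Rate = 28.91 mg/hr ÷ 11.65 mg/mL = 2.481545 mL/hr
Volume infused so far = 2.481545 mL/hr × 13.2 hr = 32.75639 mL
Volume remaining = 80 − 32.75639 = 47.24361 mL
New rate:
Dose = 0.97 mg/kg/hr × 82.6 kg = 80.122 mg/hr
Rate = 80.122 mg/hr ÷ 11.65 mg/mL = 6.877425 mL/hr
Time remaining = 47.24361 mL ÷ 6.877425 mL/hr = 6.869374 hr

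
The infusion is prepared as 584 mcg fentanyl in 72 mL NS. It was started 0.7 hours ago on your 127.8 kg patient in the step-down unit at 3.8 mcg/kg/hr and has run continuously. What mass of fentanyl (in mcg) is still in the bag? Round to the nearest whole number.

Dose = 3.8 mcg/kg/hr × 127.8 kg = 485.64 mcg/hr
Concentration = 584 mcg ÷ 72 mL = 8.111111 mcg/mL
Rate = 485.64 mcg/hr ÷ 8.111111 mcg/mL = 59.87342 mL/hr
Volume infused = 59.87342 mL/hr × 0.7 hr = 41.9114 mL
Volume remaining = 72 − 41.9114 = 30.0886 mL
Drug remaining = 30.0886 mL × 8.111111 mcg/mL = 244.052 mcg

244 mcg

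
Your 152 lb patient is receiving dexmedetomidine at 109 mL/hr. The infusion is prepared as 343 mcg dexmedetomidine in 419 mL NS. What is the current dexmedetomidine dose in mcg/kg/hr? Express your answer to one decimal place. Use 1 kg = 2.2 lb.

1.3 mcg/kg/hr

Weight = 152 lb ÷ 2.2 lb/kg = 69.09091 kg
Concentration = 343 mcg ÷ 419 mL = 0.8186158 mcg/mL
Drug rate = 109 mL/hr × 0.8186158 mcg/mL = 89.22912 mcg/hr
89.22912 mcg/hr ÷ 69.09091 kg = 1.291474 mcg/kg/hr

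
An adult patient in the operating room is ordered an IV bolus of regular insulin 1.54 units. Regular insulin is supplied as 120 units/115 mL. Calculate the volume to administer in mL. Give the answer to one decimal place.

Concentration = 120 units ÷ 115 mL = 1.043478 units/mL
Volume = 1.54 units ÷ 1.043478 units/mL = 1.475833 mL

1.5 mL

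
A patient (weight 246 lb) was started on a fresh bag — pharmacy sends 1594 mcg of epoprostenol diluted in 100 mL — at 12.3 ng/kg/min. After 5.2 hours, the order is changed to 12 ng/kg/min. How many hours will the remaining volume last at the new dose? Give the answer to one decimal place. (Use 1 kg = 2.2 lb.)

Initial rate:
Weight = 246 lb ÷ 2.2 lb/kg = 111.8182 kg
Dose = 12.3 ng/kg/min × 111.8182 kg = 1375.364 ng/min
1375.364 ng/min × 60 min/hr = 82521.82 ng/hr
Concentration = 1594 mcg ÷ 100 mL = 15.94 mcg/mL = 15940 ng/mL
Rate = 82521.82 ng/hr ÷ 15940 ng/mL = 5.177027 mL/hr
Volume infused so far = 5.177027 mL/hr × 5.2 hr = 26.92054 mL
Volume remaining = 100 − 26.92054 = 73.07946 mL
New rate:
Dose = 12 ng/kg/min × 111.8182 kg = 1341.818 ng/min
1341.818 ng/min × 60 min/hr = 80509.09 ng/hr
Rate = 80509.09 ng/hr ÷ 15940 ng/mL = 5.050759 mL/hr
Time remaining = 73.07946 mL ÷ 5.050759 mL/hr = 14.46901 hr

14.5 hours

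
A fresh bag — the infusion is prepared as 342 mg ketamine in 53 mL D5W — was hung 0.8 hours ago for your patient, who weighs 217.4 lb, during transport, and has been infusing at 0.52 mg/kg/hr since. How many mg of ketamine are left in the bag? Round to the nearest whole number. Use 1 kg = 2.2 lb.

Weight = 217.4 lb ÷ 2.2 lb/kg = 98.81818 kg
Dose = 0.52 mg/kg/hr × 98.81818 kg = 51.38545 mg/hr
Concentration = 342 mg ÷ 53 mL = 6.45283 mg/mL
Rate = 51.38545 mg/hr ÷ 6.45283 mg/mL = 7.963243 mL/hr
Volume infused = 7.963243 mL/hr × 0.8 hr = 6.370594 mL
Volume remaining = 53 − 6.370594 = 46.62941 mL
Drug remaining = 46.62941 mL × 6.45283 mg/mL = 300.8916 mg

301 mg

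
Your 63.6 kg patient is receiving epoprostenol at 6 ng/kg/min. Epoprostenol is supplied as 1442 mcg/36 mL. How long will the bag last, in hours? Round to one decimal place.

63.0 hours

Dose = 6 ng/kg/min × 63.6 kg = 381.6 ng/min
381.6 ng/min × 60 min/hr = 22896 ng/hr
Concentration = 1442 mcg ÷ 36 mL = 40.05556 mcg/mL = 40055.56 ng/mL
Rate = 22896 ng/hr ÷ 40055.56 ng/mL = 0.5716061 mL/hr
Duration = 36 mL ÷ 0.5716061 mL/hr = 62.98043 hr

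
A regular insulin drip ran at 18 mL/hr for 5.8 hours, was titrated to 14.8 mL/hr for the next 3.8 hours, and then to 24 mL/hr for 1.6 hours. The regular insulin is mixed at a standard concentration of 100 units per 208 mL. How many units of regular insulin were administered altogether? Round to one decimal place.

Concentration = 100 units ÷ 208 mL = 0.4807692 units/mL
Stage 1: 18 mL/hr × 5.8 hr = 104.4 mL → 104.4 mL × 0.4807692 units/mL = 50.19231 units
Stage 2: 14.8 mL/hr × 3.8 hr = 56.24 mL → 56.24 mL × 0.4807692 units/mL = 27.03846 units
Stage 3: 24 mL/hr × 1.6 hr = 38.4 mL → 38.4 mL × 0.4807692 units/mL = 18.46154 units
Total = 50.19231 + 27.03846 + 18.46154 = 95.69231 units

95.7 units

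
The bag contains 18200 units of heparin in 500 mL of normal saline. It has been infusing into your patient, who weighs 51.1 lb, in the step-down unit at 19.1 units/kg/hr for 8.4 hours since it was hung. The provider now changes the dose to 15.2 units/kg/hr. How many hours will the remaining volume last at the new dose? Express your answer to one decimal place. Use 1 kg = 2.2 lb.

41.0 hours

Initial rate:
Weight = 51.1 lb ÷ 2.2 lb/kg = 23.22727 kg
Dose = 19.1 units/kg/hr × 23.22727 kg = 443.6409 units/hr
Concentration = 18200 units ÷ 500 mL = 36.4 units/mL
Rate = 443.6409 units/hr ÷ 36.4 units/mL = 12.18794 mL/hr
Volume infused so far = 12.18794 mL/hr × 8.4 hr = 102.3787 mL
Volume remaining = 500 − 102.3787 = 397.6213 mL
New rate:
Dose = 15.2 units/kg/hr × 23.22727 kg = 353.0545 units/hr
Rate = 353.0545 units/hr ÷ 36.4 units/mL = 9.699301 mL/hr
Time remaining = 397.6213 mL ÷ 9.699301 mL/hr = 40.99484 hr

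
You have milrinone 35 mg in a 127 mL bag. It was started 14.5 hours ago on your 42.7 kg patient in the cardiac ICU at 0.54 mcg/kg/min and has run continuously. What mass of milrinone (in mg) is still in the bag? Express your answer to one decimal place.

Dose = 0.54 mcg/kg/min × 42.7 kg = 23.058 mcg/min
23.058 mcg/min × 60 min/hr = 1383.48 mcg/hr
Concentration = 35 mg ÷ 127 mL = 0.2755906 mg/mL = 275.5906 mcg/mL
Rate = 1383.48 mcg/hr ÷ 275.5906 mcg/mL = 5.020056 mL/hr
Volume infused = 5.020056 mL/hr × 14.5 hr = 72.79081 mL
Volume remaining = 127 − 72.79081 = 54.20919 mL
Drug remaining = 54.20919 mL × 275.5906 mcg/mL = 14939.54 mcg = 14.93954 mg

14.9 mg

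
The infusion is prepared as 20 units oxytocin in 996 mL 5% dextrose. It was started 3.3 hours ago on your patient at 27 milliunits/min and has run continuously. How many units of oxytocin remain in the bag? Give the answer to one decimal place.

14.7 units

27 milliunits/min × 60 min/hr = 1620 milliunits/hr
Concentration = 20 units ÷ 996 mL = 0.02008032 units/mL = 20.08032 milliunits/mL
Rate = 1620 milliunits/hr ÷ 20.08032 milliunits/mL = 80.676 mL/hr
Volume infused = 80.676 mL/hr × 3.3 hr = 266.2308 mL
Volume remaining = 996 − 266.2308 = 729.7692 mL
Drug remaining = 729.7692 mL × 20.08032 milliunits/mL = 14654 milliunits = 14.654 units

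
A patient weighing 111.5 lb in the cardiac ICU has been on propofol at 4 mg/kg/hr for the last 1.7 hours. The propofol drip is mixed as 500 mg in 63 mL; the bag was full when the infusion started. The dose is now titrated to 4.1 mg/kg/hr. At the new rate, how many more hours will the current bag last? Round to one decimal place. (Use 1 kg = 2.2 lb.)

Initial rate:
Weight = 111.5 lb ÷ 2.2 lb/kg = 50.68182 kg
Dose = 4 mg/kg/hr × 50.68182 kg = 202.7273 mg/hr
Concentration = 500 mg ÷ 63 mL = 7.936508 mg/mL
Rate = 202.7273 mg/hr ÷ 7.936508 mg/mL = 25.54364 mL/hr
Volume infused so far = 25.54364 mL/hr × 1.7 hr = 43.42418 mL
Volume remaining = 63 − 43.42418 = 19.57582 mL
New rate:
Dose = 4.1 mg/kg/hr × 50.68182 kg = 207.7955 mg/hr
Rate = 207.7955 mg/hr ÷ 7.936508 mg/mL = 26.18223 mL/hr
Time remaining = 19.57582 mL ÷ 26.18223 mL/hr = 0.7476758 hr

0.7 hours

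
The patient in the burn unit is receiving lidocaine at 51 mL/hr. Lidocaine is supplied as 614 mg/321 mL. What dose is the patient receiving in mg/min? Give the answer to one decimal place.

1.6 mg/min

Concentration = 614 mg ÷ 321 mL = 1.912773 mg/mL
Drug rate = 51 mL/hr × 1.912773 mg/mL = 97.5514 mg/hr
97.5514 mg/hr ÷ 60 min/hr = 1.625857 mg/min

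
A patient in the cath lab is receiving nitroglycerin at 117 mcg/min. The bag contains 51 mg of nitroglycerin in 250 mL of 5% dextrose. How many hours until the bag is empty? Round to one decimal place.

7.3 hours

117 mcg/min × 60 min/hr = 7020 mcg/hr
Concentration = 51 mg ÷ 250 mL = 0.204 mg/mL = 204 mcg/mL
Rate = 7020 mcg/hr ÷ 204 mcg/mL = 34.41176 mL/hr
Duration = 250 mL ÷ 34.41176 mL/hr = 7.264957 hr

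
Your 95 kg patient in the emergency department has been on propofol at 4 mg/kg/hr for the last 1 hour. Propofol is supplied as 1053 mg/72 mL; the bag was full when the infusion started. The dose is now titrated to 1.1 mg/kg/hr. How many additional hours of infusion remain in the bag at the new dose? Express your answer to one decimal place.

6.4 hours

Initial rate:
Dose = 4 mg/kg/hr × 95 kg = 380 mg/hr
Concentration = 1053 mg ÷ 72 mL = 14.625 mg/mL
Rate = 380 mg/hr ÷ 14.625 mg/mL = 25.98291 mL/hr
Volume infused so far = 25.98291 mL/hr × 1 hr = 25.98291 mL
Volume remaining = 72 − 25.98291 = 46.01709 mL
New rate:
Dose = 1.1 mg/kg/hr × 95 kg = 104.5 mg/hr
Rate = 104.5 mg/hr ÷ 14.625 mg/mL = 7.145299 mL/hr
Time remaining = 46.01709 mL ÷ 7.145299 mL/hr = 6.440191 hr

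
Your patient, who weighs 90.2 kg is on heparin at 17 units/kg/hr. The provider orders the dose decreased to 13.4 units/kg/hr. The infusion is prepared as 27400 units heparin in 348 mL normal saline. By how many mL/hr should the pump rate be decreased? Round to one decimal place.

At the current dose:
Dose = 17 units/kg/hr × 90.2 kg = 1533.4 units/hr
Concentration = 27400 units ÷ 348 mL = 78.73563 units/mL
Rate = 1533.4 units/hr ÷ 78.73563 units/mL = 19.4753 mL/hr
At the new dose:
Dose = 13.4 units/kg/hr × 90.2 kg = 1208.68 units/hr
Rate = 1208.68 units/hr ÷ 78.73563 units/mL = 15.35112 mL/hr
Change = 15.35112 − 19.4753 = -4.124181 mL/hr → 4.124181 mL/hr decrease

4.1 mL/hr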